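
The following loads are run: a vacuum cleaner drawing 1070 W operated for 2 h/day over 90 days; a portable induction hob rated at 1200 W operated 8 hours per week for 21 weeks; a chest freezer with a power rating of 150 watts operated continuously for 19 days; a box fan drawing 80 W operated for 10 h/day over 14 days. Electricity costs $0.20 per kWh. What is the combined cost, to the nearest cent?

vacuum cleaner: Runtime = 2 h/day × 90 days = 180 h
vacuum cleaner: 1.07 kW × 180 h = 192.6 kWh
portable induction hob: Runtime = 8 h/week × 21 weeks = 168 h
portable induction hob: 1.2 kW × 168 h = 201.6 kWh
chest freezer: Runtime = 24 h × 19 = 456 h
chest freezer: 0.15 kW × 456 h = 68.4 kWh
box fan: Runtime = 10 h/day × 14 days = 140 h
box fan: 0.08 kW × 140 h = 11.2 kWh
Total energy = 473.8 kWh
Cost = 473.8 × $0.20 = $94.76

$94.76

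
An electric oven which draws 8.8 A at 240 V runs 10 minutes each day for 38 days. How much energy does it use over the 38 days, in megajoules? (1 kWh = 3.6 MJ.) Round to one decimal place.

48.2 MJ

Power = 8.8 A × 240 V = 2112 W = 2.112 kW
Runtime = 10 min × 38 = 380 min = 6.333333… h
Energy = 2.112 kW × 6.333333… h = 13.376 kWh
= 13.376 × 3.6 MJ = 48.2 MJ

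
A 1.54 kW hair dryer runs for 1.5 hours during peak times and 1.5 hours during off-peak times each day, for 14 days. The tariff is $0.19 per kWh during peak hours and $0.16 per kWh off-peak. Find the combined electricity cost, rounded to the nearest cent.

$11.32

Peak energy = 1.54 kW × 1.5 h × 14 = 32.34 kWh
Off-peak energy = 1.54 kW × 1.5 h × 14 = 32.34 kWh
Cost = 32.34 × $0.19 + 32.34 × $0.16 = $6.1446 + $5.1744 = $11.32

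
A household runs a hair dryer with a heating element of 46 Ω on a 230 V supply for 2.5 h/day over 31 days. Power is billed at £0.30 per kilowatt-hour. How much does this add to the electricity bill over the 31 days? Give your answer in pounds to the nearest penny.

£26.74

Power = V²/R = 230²/46 = 1150 W = 1.15 kW
Runtime = 2.5 h/day × 31 days = 77.5 h
Energy = 1.15 kW × 77.5 h = 89.125 kWh
Cost = 89.125 kWh × £0.30/kWh = £26.74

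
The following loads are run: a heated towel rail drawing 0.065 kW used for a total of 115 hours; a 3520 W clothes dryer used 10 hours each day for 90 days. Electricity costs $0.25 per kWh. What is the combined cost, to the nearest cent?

$793.87

heated towel rail: 0.065 kW × 115 h = 7.475 kWh
clothes dryer: Runtime = 10 h/day × 90 days = 900 h
clothes dryer: 3.52 kW × 900 h = 3168 kWh
Total energy = 3175.475 kWh
Cost = 3175.475 × $0.25 = $793.87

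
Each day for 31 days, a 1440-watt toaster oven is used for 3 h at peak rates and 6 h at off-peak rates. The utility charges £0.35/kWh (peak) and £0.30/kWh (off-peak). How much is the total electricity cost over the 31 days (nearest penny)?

£127.22

Peak energy = 1.44 kW × 3 h × 31 = 133.92 kWh
Off-peak energy = 1.44 kW × 6 h × 31 = 267.84 kWh
Cost = 133.92 × £0.35 + 267.84 × £0.30 = £46.872 + £80.352 = £127.22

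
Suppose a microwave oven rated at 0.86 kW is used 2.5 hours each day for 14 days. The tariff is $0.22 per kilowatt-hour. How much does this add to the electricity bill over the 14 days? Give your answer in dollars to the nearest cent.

$6.62

Runtime = 2.5 h/day × 14 days = 35 h
Energy = 0.86 kW × 35 h = 30.1 kWh
Cost = 30.1 kWh × $0.22/kWh = $6.62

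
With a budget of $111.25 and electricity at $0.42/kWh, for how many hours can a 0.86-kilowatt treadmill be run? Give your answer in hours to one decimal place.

308.0 h

Energy available = $111.25 ÷ $0.42/kWh = 264.881 kWh
Hours = 264.881 kWh ÷ 0.86 kW = 308.0 h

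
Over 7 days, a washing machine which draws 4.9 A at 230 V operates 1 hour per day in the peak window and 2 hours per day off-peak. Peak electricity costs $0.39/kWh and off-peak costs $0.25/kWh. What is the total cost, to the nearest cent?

Power = 4.9 A × 230 V = 1127 W = 1.127 kW
Peak energy = 1.127 kW × 1 h × 7 = 7.889 kWh
Off-peak energy = 1.127 kW × 2 h × 7 = 15.778 kWh
Cost = 7.889 × $0.39 + 15.778 × $0.25 = $3.07671 + $3.9445 = $7.02

$7.02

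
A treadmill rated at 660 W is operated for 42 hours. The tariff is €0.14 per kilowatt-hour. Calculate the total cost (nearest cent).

Energy = 0.66 kW × 42 h = 27.72 kWh
Cost = 27.72 kWh × €0.14/kWh = €3.88

€3.88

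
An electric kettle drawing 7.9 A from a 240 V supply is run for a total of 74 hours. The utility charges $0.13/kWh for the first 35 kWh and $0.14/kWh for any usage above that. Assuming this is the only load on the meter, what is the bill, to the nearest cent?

Power = 7.9 A × 240 V = 1896 W = 1.896 kW
Energy = 1.896 kW × 74 h = 140.304 kWh
Tier 1 (0–35 kWh): 35 × $0.13 = $4.55
Above 35 kWh: 105.304 × $0.14 = $14.74256
Bill = $19.29

$19.29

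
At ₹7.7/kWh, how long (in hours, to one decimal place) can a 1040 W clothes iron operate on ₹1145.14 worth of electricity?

143.0 h

Energy available = ₹1145.14 ÷ ₹7.7/kWh = 148.7195 kWh
Hours = 148.7195 kWh ÷ 1.04 kW = 143.0 h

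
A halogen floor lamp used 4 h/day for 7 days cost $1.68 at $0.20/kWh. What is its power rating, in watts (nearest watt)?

300 W

Energy = $1.68 ÷ $0.20/kWh = 8.4 kWh
Runtime = 4 h/day × 7 days = 28 h
Power = 8.4 kWh ÷ 28 h = 0.3 kW = 300 W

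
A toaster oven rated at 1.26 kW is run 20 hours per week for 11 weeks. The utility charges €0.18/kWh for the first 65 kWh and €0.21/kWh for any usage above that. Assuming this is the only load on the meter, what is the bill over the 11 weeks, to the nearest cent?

Runtime = 20 h/week × 11 weeks = 220 h
Energy = 1.26 kW × 220 h = 277.2 kWh
Tier 1 (0–65 kWh): 65 × €0.18 = €11.7
Above 65 kWh: 212.2 × €0.21 = €44.562
Bill = €56.26

€56.26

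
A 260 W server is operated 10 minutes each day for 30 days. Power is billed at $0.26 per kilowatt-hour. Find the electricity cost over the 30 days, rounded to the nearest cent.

$0.34

Runtime = 10 min × 30 = 300 min = 5 h
Energy = 0.26 kW × 5 h = 1.3 kWh
Cost = 1.3 kWh × $0.26/kWh = $0.34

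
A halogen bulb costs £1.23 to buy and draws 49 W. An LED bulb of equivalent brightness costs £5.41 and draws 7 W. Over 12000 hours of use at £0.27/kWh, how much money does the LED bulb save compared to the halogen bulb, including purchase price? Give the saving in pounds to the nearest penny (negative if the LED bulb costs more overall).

£131.90

halogen bulb: £1.23 + (49/1000) kW × 12000 h × £0.27 = £1.23 + £158.76 = £159.99
LED bulb: £5.41 + (7/1000) kW × 12000 h × £0.27 = £5.41 + £22.68 = £28.09
Saving = £159.99 − £28.09 = £131.9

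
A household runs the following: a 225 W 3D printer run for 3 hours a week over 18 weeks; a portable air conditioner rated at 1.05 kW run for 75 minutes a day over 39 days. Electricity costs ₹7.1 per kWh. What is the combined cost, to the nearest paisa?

₹449.70

3D printer: Runtime = 3 h/week × 18 weeks = 54 h
3D printer: 0.225 kW × 54 h = 12.15 kWh
portable air conditioner: Runtime = 75 min × 39 = 2925 min = 48.75 h
portable air conditioner: 1.05 kW × 48.75 h = 51.1875 kWh
Total energy = 63.3375 kWh
Cost = 63.3375 × ₹7.1 = ₹449.70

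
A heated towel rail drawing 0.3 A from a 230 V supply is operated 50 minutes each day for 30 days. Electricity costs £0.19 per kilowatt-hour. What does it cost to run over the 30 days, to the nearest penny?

£0.33

Power = 0.3 A × 230 V = 69 W = 0.069 kW
Runtime = 50 min × 30 = 1500 min = 25 h
Energy = 0.069 kW × 25 h = 1.725 kWh
Cost = 1.725 kWh × £0.19/kWh = £0.33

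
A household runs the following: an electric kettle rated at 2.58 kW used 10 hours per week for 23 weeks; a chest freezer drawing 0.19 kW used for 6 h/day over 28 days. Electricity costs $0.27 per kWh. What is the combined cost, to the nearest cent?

electric kettle: Runtime = 10 h/week × 23 weeks = 230 h
electric kettle: 2.58 kW × 230 h = 593.4 kWh
chest freezer: Runtime = 6 h/day × 28 days = 168 h
chest freezer: 0.19 kW × 168 h = 31.92 kWh
Total energy = 625.32 kWh
Cost = 625.32 × $0.27 = $168.84

$168.84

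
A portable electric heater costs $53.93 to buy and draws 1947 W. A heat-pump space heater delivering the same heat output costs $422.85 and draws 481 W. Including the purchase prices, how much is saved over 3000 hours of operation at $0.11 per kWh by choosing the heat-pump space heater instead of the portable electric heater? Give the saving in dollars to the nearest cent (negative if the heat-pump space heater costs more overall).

$114.86

portable electric heater: $53.93 + (1947/1000) kW × 3000 h × $0.11 = $53.93 + $642.51 = $696.44
heat-pump space heater: $422.85 + (481/1000) kW × 3000 h × $0.11 = $422.85 + $158.73 = $581.58
Saving = $696.44 − $581.58 = $114.86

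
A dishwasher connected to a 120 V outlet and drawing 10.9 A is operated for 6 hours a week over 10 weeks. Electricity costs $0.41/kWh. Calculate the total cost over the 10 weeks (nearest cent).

$32.18

Power = 10.9 A × 120 V = 1308 W = 1.308 kW
Runtime = 6 h/week × 10 weeks = 60 h
Energy = 1.308 kW × 60 h = 78.48 kWh
Cost = 78.48 kWh × $0.41/kWh = $32.18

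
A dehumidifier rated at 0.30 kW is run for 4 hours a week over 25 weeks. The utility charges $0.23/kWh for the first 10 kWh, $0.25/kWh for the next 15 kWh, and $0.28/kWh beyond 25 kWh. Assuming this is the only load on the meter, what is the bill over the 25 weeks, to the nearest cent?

Runtime = 4 h/week × 25 weeks = 100 h
Energy = 0.3 kW × 100 h = 30 kWh
Tier 1 (0–10 kWh): 10 × $0.23 = $2.3
Tier 2 (10–25 kWh): 15 × $0.25 = $3.75
Above 25 kWh: 5 × $0.28 = $1.4
Bill = $7.45

$7.45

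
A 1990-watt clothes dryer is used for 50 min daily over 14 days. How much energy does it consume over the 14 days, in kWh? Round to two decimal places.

23.22 kWh

Runtime = 50 min × 14 = 700 min = 11.666666… h
Energy = 1.99 kW × 11.666666… h = 23.216666… kWh ≈ 23.22 kWh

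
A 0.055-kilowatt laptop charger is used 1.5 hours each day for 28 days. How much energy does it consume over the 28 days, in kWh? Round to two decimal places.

2.31 kWh

Runtime = 1.5 h/day × 28 days = 42 h
Energy = 0.055 kW × 42 h = 2.31 kWh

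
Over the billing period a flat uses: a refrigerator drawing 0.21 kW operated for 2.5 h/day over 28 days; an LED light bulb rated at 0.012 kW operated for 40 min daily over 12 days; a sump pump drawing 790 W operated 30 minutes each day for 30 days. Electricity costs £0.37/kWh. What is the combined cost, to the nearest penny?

refrigerator: Runtime = 2.5 h/day × 28 days = 70 h
refrigerator: 0.21 kW × 70 h = 14.7 kWh
LED light bulb: Runtime = 40 min × 12 = 480 min = 8 h
LED light bulb: 0.012 kW × 8 h = 0.096 kWh
sump pump: Runtime = 30 min × 30 = 900 min = 15 h
sump pump: 0.79 kW × 15 h = 11.85 kWh
Total energy = 26.646 kWh
Cost = 26.646 × £0.37 = £9.86

£9.86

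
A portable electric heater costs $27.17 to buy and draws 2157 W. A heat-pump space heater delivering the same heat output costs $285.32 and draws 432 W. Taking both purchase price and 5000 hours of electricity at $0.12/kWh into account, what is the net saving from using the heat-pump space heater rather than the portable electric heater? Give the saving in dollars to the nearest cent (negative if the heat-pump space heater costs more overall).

$776.85

portable electric heater: $27.17 + (2157/1000) kW × 5000 h × $0.12 = $27.17 + $1294.2 = $1321.37
heat-pump space heater: $285.32 + (432/1000) kW × 5000 h × $0.12 = $285.32 + $259.2 = $544.52
Saving = $1321.37 − $544.52 = $776.85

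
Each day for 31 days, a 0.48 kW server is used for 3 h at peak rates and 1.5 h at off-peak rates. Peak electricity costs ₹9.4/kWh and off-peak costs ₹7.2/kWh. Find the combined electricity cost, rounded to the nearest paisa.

₹580.32

Peak energy = 0.48 kW × 3 h × 31 = 44.64 kWh
Off-peak energy = 0.48 kW × 1.5 h × 31 = 22.32 kWh
Cost = 44.64 × ₹9.4 + 22.32 × ₹7.2 = ₹419.616 + ₹160.704 = ₹580.32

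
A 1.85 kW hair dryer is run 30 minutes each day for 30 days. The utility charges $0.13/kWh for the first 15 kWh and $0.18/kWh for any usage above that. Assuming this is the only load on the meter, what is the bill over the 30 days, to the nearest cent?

Runtime = 30 min × 30 = 900 min = 15 h
Energy = 1.85 kW × 15 h = 27.75 kWh
Tier 1 (0–15 kWh): 15 × $0.13 = $1.95
Above 15 kWh: 12.75 × $0.18 = $2.295
Bill = $4.25

$4.25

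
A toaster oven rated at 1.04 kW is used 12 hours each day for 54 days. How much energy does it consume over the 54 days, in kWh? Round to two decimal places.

673.92 kWh

Runtime = 12 h/day × 54 days = 648 h
Energy = 1.04 kW × 648 h = 673.92 kWh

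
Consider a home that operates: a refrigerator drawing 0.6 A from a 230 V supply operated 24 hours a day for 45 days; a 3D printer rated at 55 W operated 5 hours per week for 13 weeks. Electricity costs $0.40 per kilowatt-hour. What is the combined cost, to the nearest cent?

refrigerator: Power = 0.6 A × 230 V = 138 W = 0.138 kW
refrigerator: Runtime = 24 h × 45 = 1080 h
refrigerator: 0.138 kW × 1080 h = 149.04 kWh
3D printer: Runtime = 5 h/week × 13 weeks = 65 h
3D printer: 0.055 kW × 65 h = 3.575 kWh
Total energy = 152.615 kWh
Cost = 152.615 × $0.40 = $61.05

$61.05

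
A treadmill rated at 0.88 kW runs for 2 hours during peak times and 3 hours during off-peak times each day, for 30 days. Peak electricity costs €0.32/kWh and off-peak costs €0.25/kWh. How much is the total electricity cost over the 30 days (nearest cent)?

€36.70

Peak energy = 0.88 kW × 2 h × 30 = 52.8 kWh
Off-peak energy = 0.88 kW × 3 h × 30 = 79.2 kWh
Cost = 52.8 × €0.32 + 79.2 × €0.25 = €16.896 + €19.8 = €36.70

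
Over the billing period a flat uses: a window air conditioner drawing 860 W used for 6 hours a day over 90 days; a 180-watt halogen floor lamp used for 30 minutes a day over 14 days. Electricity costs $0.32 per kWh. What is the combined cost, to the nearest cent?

$149.01

window air conditioner: Runtime = 6 h/day × 90 days = 540 h
window air conditioner: 0.86 kW × 540 h = 464.4 kWh
halogen floor lamp: Runtime = 30 min × 14 = 420 min = 7 h
halogen floor lamp: 0.18 kW × 7 h = 1.26 kWh
Total energy = 465.66 kWh
Cost = 465.66 × $0.32 = $149.01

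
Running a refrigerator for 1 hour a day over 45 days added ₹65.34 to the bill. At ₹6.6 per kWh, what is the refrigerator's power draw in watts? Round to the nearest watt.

Energy = ₹65.34 ÷ ₹6.6/kWh = 9.9 kWh
Runtime = 1 h/day × 45 days = 45 h
Power = 9.9 kWh ÷ 45 h = 0.22 kW = 220 W

220 W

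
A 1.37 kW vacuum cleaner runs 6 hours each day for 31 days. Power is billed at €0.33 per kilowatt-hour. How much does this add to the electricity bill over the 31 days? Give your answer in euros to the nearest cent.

€84.09

Runtime = 6 h/day × 31 days = 186 h
Energy = 1.37 kW × 186 h = 254.82 kWh
Cost = 254.82 kWh × €0.33/kWh = €84.09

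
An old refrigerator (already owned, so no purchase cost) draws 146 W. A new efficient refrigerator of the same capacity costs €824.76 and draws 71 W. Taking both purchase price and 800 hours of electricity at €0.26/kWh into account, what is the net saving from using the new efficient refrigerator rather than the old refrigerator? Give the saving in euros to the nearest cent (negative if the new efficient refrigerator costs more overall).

-€809.16

old refrigerator: €0.00 + (146/1000) kW × 800 h × €0.26 = €0.00 + €30.368 = €30.368
new efficient refrigerator: €824.76 + (71/1000) kW × 800 h × €0.26 = €824.76 + €14.768 = €839.528
Saving = €30.368 − €839.528 = −€809.16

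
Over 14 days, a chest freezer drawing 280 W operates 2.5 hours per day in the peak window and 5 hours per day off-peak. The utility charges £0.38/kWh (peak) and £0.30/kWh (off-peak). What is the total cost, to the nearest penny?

Peak energy = 0.28 kW × 2.5 h × 14 = 9.8 kWh
Off-peak energy = 0.28 kW × 5 h × 14 = 19.6 kWh
Cost = 9.8 × £0.38 + 19.6 × £0.30 = £3.724 + £5.88 = £9.60

£9.60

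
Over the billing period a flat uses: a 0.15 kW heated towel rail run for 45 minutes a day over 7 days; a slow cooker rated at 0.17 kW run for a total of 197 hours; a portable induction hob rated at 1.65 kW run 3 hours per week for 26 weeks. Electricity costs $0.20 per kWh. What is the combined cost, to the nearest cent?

$32.60

heated towel rail: Runtime = 45 min × 7 = 315 min = 5.25 h
heated towel rail: 0.15 kW × 5.25 h = 0.7875 kWh
slow cooker: 0.17 kW × 197 h = 33.49 kWh
portable induction hob: Runtime = 3 h/week × 26 weeks = 78 h
portable induction hob: 1.65 kW × 78 h = 128.7 kWh
Total energy = 162.9775 kWh
Cost = 162.9775 × $0.20 = $32.60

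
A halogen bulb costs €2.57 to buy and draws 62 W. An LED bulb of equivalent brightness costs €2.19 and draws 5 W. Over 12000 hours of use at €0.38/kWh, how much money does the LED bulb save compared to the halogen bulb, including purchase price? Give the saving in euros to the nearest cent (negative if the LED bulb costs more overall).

halogen bulb: €2.57 + (62/1000) kW × 12000 h × €0.38 = €2.57 + €282.72 = €285.29
LED bulb: €2.19 + (5/1000) kW × 12000 h × €0.38 = €2.19 + €22.8 = €24.99
Saving = €285.29 − €24.99 = €260.3

€260.30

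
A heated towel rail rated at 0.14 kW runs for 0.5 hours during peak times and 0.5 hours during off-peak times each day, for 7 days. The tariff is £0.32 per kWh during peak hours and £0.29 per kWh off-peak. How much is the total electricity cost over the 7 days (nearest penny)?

Peak energy = 0.14 kW × 0.5 h × 7 = 0.49 kWh
Off-peak energy = 0.14 kW × 0.5 h × 7 = 0.49 kWh
Cost = 0.49 × £0.32 + 0.49 × £0.29 = £0.1568 + £0.1421 = £0.30

£0.30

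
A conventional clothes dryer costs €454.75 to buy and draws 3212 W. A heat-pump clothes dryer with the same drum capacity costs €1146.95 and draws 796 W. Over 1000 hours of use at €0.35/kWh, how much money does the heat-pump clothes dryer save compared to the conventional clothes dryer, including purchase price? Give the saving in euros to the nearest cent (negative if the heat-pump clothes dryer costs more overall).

conventional clothes dryer: €454.75 + (3212/1000) kW × 1000 h × €0.35 = €454.75 + €1124.2 = €1578.95
heat-pump clothes dryer: €1146.95 + (796/1000) kW × 1000 h × €0.35 = €1146.95 + €278.6 = €1425.55
Saving = €1578.95 − €1425.55 = €153.4

€153.40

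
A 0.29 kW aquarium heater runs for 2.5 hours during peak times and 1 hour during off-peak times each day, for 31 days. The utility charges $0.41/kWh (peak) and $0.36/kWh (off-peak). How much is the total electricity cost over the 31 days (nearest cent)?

$12.45

Peak energy = 0.29 kW × 2.5 h × 31 = 22.475 kWh
Off-peak energy = 0.29 kW × 1 h × 31 = 8.99 kWh
Cost = 22.475 × $0.41 + 8.99 × $0.36 = $9.21475 + $3.2364 = $12.45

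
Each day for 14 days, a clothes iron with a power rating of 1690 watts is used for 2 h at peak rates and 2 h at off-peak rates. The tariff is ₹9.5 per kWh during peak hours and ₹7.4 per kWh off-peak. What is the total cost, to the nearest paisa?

₹799.71

Peak energy = 1.69 kW × 2 h × 14 = 47.32 kWh
Off-peak energy = 1.69 kW × 2 h × 14 = 47.32 kWh
Cost = 47.32 × ₹9.5 + 47.32 × ₹7.4 = ₹449.54 + ₹350.168 = ₹799.71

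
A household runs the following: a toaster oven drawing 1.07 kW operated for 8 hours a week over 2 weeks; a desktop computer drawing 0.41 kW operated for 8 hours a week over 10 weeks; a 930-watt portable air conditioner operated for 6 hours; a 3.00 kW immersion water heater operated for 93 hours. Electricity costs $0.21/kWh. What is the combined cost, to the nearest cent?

$70.25

toaster oven: Runtime = 8 h/week × 2 weeks = 16 h
toaster oven: 1.07 kW × 16 h = 17.12 kWh
desktop computer: Runtime = 8 h/week × 10 weeks = 80 h
desktop computer: 0.41 kW × 80 h = 32.8 kWh
portable air conditioner: 0.93 kW × 6 h = 5.58 kWh
immersion water heater: 3 kW × 93 h = 279 kWh
Total energy = 334.5 kWh
Cost = 334.5 × $0.21 = $70.25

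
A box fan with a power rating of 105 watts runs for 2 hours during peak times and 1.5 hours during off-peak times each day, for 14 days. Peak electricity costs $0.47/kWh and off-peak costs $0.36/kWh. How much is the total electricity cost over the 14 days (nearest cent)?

$2.18

Peak energy = 0.105 kW × 2 h × 14 = 2.94 kWh
Off-peak energy = 0.105 kW × 1.5 h × 14 = 2.205 kWh
Cost = 2.94 × $0.47 + 2.205 × $0.36 = $1.3818 + $0.7938 = $2.18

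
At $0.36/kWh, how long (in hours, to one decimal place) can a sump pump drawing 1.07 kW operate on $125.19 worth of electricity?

Energy available = $125.19 ÷ $0.36/kWh = 347.75 kWh
Hours = 347.75 kWh ÷ 1.07 kW = 325.0 h

325.0 h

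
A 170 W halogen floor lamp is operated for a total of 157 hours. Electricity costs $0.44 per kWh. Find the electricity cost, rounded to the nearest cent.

$11.74

Energy = 0.17 kW × 157 h = 26.69 kWh
Cost = 26.69 kWh × $0.44/kWh = $11.74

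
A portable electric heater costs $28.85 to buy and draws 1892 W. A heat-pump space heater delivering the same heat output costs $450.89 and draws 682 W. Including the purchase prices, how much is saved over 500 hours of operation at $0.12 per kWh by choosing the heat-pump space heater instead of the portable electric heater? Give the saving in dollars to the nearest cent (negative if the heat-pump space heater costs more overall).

portable electric heater: $28.85 + (1892/1000) kW × 500 h × $0.12 = $28.85 + $113.52 = $142.37
heat-pump space heater: $450.89 + (682/1000) kW × 500 h × $0.12 = $450.89 + $40.92 = $491.81
Saving = $142.37 − $491.81 = −$349.44

-$349.44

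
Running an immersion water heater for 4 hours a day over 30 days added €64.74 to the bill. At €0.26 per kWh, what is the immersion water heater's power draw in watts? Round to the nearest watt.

Energy = €64.74 ÷ €0.26/kWh = 249 kWh
Runtime = 4 h/day × 30 days = 120 h
Power = 249 kWh ÷ 120 h = 2.075 kW = 2075 W

2075 W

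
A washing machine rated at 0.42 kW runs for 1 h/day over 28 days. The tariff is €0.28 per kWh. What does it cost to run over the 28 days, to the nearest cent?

€3.29

Runtime = 1 h/day × 28 days = 28 h
Energy = 0.42 kW × 28 h = 11.76 kWh
Cost = 11.76 kWh × €0.28/kWh = €3.29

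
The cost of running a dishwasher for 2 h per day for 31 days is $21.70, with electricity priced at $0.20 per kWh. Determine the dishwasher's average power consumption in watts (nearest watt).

Energy = $21.70 ÷ $0.20/kWh = 108.5 kWh
Runtime = 2 h/day × 31 days = 62 h
Power = 108.5 kWh ÷ 62 h = 1.75 kW = 1750 W

1750 W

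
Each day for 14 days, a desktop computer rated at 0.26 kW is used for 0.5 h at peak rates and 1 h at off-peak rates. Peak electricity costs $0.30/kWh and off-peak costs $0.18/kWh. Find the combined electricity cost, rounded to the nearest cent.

$1.20

Peak energy = 0.26 kW × 0.5 h × 14 = 1.82 kWh
Off-peak energy = 0.26 kW × 1 h × 14 = 3.64 kWh
Cost = 1.82 × $0.30 + 3.64 × $0.18 = $0.546 + $0.6552 = $1.20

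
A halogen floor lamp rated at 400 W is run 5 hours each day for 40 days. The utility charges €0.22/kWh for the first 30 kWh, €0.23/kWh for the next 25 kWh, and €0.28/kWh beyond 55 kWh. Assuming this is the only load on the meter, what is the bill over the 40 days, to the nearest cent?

€19.35

Runtime = 5 h/day × 40 days = 200 h
Energy = 0.4 kW × 200 h = 80 kWh
Tier 1 (0–30 kWh): 30 × €0.22 = €6.6
Tier 2 (30–55 kWh): 25 × €0.23 = €5.75
Above 55 kWh: 25 × €0.28 = €7
Bill = €19.35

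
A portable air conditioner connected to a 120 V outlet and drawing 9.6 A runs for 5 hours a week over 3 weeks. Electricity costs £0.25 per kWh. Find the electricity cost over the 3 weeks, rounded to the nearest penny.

Power = 9.6 A × 120 V = 1152 W = 1.152 kW
Runtime = 5 h/week × 3 weeks = 15 h
Energy = 1.152 kW × 15 h = 17.28 kWh
Cost = 17.28 kWh × £0.25/kWh = £4.32

£4.32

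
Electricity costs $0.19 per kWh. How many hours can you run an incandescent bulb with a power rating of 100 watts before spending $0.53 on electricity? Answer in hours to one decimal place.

Energy available = $0.53 ÷ $0.19/kWh = 2.7895 kWh
Hours = 2.7895 kWh ÷ 0.1 kW = 27.9 h

27.9 h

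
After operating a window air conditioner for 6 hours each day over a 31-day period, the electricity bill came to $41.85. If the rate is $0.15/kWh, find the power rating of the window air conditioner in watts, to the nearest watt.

Energy = $41.85 ÷ $0.15/kWh = 279 kWh
Runtime = 6 h/day × 31 days = 186 h
Power = 279 kWh ÷ 186 h = 1.5 kW = 1500 W

1500 W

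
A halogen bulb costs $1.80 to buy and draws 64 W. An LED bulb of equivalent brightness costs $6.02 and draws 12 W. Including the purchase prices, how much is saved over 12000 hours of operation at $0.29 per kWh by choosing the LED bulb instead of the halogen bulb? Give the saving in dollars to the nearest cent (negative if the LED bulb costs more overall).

$176.74

halogen bulb: $1.80 + (64/1000) kW × 12000 h × $0.29 = $1.80 + $222.72 = $224.52
LED bulb: $6.02 + (12/1000) kW × 12000 h × $0.29 = $6.02 + $41.76 = $47.78
Saving = $224.52 − $47.78 = $176.74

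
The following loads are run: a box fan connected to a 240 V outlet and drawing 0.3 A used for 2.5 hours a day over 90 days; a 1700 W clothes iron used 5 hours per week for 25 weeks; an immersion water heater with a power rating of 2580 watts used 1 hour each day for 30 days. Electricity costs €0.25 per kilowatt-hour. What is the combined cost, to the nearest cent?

box fan: Power = 0.3 A × 240 V = 72 W = 0.072 kW
box fan: Runtime = 2.5 h/day × 90 days = 225 h
box fan: 0.072 kW × 225 h = 16.2 kWh
clothes iron: Runtime = 5 h/week × 25 weeks = 125 h
clothes iron: 1.7 kW × 125 h = 212.5 kWh
immersion water heater: Runtime = 1 h/day × 30 days = 30 h
immersion water heater: 2.58 kW × 30 h = 77.4 kWh
Total energy = 306.1 kWh
Cost = 306.1 × €0.25 = €76.53

€76.53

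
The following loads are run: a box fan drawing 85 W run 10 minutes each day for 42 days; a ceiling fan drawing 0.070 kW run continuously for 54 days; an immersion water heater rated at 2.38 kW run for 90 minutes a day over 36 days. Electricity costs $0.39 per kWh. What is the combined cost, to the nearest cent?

$85.74

box fan: Runtime = 10 min × 42 = 420 min = 7 h
box fan: 0.085 kW × 7 h = 0.595 kWh
ceiling fan: Runtime = 24 h × 54 = 1296 h
ceiling fan: 0.07 kW × 1296 h = 90.72 kWh
immersion water heater: Runtime = 90 min × 36 = 3240 min = 54 h
immersion water heater: 2.38 kW × 54 h = 128.52 kWh
Total energy = 219.835 kWh
Cost = 219.835 × $0.39 = $85.74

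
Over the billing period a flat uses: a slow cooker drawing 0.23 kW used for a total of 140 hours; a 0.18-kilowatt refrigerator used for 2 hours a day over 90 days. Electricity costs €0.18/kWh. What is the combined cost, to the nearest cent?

slow cooker: 0.23 kW × 140 h = 32.2 kWh
refrigerator: Runtime = 2 h/day × 90 days = 180 h
refrigerator: 0.18 kW × 180 h = 32.4 kWh
Total energy = 64.6 kWh
Cost = 64.6 × €0.18 = €11.63

€11.63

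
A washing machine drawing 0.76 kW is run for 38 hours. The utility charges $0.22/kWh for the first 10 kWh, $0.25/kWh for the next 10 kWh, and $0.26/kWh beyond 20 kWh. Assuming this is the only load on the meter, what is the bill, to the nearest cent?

Energy = 0.76 kW × 38 h = 28.88 kWh
Tier 1 (0–10 kWh): 10 × $0.22 = $2.2
Tier 2 (10–20 kWh): 10 × $0.25 = $2.5
Above 20 kWh: 8.88 × $0.26 = $2.3088
Bill = $7.01

$7.01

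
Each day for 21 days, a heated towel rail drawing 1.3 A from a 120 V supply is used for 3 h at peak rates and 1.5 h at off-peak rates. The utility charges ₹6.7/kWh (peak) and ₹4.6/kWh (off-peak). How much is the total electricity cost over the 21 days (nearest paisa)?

₹88.45

Power = 1.3 A × 120 V = 156 W = 0.156 kW
Peak energy = 0.156 kW × 3 h × 21 = 9.828 kWh
Off-peak energy = 0.156 kW × 1.5 h × 21 = 4.914 kWh
Cost = 9.828 × ₹6.7 + 4.914 × ₹4.6 = ₹65.8476 + ₹22.6044 = ₹88.45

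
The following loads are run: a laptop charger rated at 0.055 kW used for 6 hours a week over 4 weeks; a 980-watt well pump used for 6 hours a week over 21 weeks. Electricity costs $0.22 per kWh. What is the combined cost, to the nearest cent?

laptop charger: Runtime = 6 h/week × 4 weeks = 24 h
laptop charger: 0.055 kW × 24 h = 1.32 kWh
well pump: Runtime = 6 h/week × 21 weeks = 126 h
well pump: 0.98 kW × 126 h = 123.48 kWh
Total energy = 124.8 kWh
Cost = 124.8 × $0.22 = $27.46

$27.46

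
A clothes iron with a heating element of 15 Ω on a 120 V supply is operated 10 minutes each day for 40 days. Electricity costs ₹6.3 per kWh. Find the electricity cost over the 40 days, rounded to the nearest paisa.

₹40.32

Power = V²/R = 120²/15 = 960 W = 0.96 kW
Runtime = 10 min × 40 = 400 min = 6.666666… h
Energy = 0.96 kW × 6.666666… h = 6.4 kWh
Cost = 6.4 kWh × ₹6.3/kWh = ₹40.32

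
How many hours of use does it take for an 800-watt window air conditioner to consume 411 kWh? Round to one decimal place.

513.8 h

Hours = 411 kWh ÷ 0.8 kW = 513.8 h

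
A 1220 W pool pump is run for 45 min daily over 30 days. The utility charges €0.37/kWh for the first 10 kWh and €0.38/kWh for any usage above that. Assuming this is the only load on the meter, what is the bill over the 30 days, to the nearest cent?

€10.33

Runtime = 45 min × 30 = 1350 min = 22.5 h
Energy = 1.22 kW × 22.5 h = 27.45 kWh
Tier 1 (0–10 kWh): 10 × €0.37 = €3.7
Above 10 kWh: 17.45 × €0.38 = €6.631
Bill = €10.33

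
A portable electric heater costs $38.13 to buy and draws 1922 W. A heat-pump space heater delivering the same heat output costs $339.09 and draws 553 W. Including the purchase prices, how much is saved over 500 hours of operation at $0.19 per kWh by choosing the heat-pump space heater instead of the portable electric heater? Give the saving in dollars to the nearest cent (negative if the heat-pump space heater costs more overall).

portable electric heater: $38.13 + (1922/1000) kW × 500 h × $0.19 = $38.13 + $182.59 = $220.72
heat-pump space heater: $339.09 + (553/1000) kW × 500 h × $0.19 = $339.09 + $52.535 = $391.625
Saving = $220.72 − $391.625 = −$170.905 → -$170.91

-$170.91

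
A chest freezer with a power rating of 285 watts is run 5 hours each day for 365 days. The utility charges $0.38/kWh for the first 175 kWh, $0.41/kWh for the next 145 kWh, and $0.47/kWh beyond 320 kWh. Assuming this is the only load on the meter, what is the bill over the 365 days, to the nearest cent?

Runtime = 5 h/day × 365 days = 1825 h
Energy = 0.285 kW × 1825 h = 520.125 kWh
Tier 1 (0–175 kWh): 175 × $0.38 = $66.5
Tier 2 (175–320 kWh): 145 × $0.41 = $59.45
Above 320 kWh: 200.125 × $0.47 = $94.05875
Bill = $220.01

$220.01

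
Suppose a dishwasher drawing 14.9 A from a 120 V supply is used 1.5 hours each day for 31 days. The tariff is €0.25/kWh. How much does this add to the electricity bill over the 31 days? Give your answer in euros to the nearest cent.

Power = 14.9 A × 120 V = 1788 W = 1.788 kW
Runtime = 1.5 h/day × 31 days = 46.5 h
Energy = 1.788 kW × 46.5 h = 83.142 kWh
Cost = 83.142 kWh × €0.25/kWh = €20.79

€20.79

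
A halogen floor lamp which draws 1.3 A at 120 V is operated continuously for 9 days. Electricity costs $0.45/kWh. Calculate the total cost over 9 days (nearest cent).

$15.16

Power = 1.3 A × 120 V = 156 W = 0.156 kW
Runtime = 24 h × 9 = 216 h
Energy = 0.156 kW × 216 h = 33.696 kWh
Cost = 33.696 kWh × $0.45/kWh = $15.16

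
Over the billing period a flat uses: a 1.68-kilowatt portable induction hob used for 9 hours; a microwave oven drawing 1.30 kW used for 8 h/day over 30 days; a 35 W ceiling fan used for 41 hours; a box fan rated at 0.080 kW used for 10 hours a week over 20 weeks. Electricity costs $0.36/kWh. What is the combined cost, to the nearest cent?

portable induction hob: 1.68 kW × 9 h = 15.12 kWh
microwave oven: Runtime = 8 h/day × 30 days = 240 h
microwave oven: 1.3 kW × 240 h = 312 kWh
ceiling fan: 0.035 kW × 41 h = 1.435 kWh
box fan: Runtime = 10 h/week × 20 weeks = 200 h
box fan: 0.08 kW × 200 h = 16 kWh
Total energy = 344.555 kWh
Cost = 344.555 × $0.36 = $124.04

$124.04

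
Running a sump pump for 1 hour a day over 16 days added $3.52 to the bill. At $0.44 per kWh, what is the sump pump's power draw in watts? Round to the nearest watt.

Energy = $3.52 ÷ $0.44/kWh = 8 kWh
Runtime = 1 h/day × 16 days = 16 h
Power = 8 kWh ÷ 16 h = 0.5 kW = 500 W

500 W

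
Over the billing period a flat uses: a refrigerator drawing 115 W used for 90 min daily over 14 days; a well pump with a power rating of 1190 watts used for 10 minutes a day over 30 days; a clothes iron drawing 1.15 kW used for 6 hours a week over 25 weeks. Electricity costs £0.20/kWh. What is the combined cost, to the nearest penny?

£36.17

refrigerator: Runtime = 90 min × 14 = 1260 min = 21 h
refrigerator: 0.115 kW × 21 h = 2.415 kWh
well pump: Runtime = 10 min × 30 = 300 min = 5 h
well pump: 1.19 kW × 5 h = 5.95 kWh
clothes iron: Runtime = 6 h/week × 25 weeks = 150 h
clothes iron: 1.15 kW × 150 h = 172.5 kWh
Total energy = 180.865 kWh
Cost = 180.865 × £0.20 = £36.17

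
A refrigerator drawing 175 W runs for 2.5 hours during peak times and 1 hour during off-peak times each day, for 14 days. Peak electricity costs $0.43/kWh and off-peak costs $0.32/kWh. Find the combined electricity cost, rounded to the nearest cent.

$3.42

Peak energy = 0.175 kW × 2.5 h × 14 = 6.125 kWh
Off-peak energy = 0.175 kW × 1 h × 14 = 2.45 kWh
Cost = 6.125 × $0.43 + 2.45 × $0.32 = $2.63375 + $0.784 = $3.42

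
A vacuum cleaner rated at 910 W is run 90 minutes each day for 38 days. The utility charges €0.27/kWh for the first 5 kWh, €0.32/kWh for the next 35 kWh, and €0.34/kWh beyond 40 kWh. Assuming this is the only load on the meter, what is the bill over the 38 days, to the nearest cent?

€16.59

Runtime = 90 min × 38 = 3420 min = 57 h
Energy = 0.91 kW × 57 h = 51.87 kWh
Tier 1 (0–5 kWh): 5 × €0.27 = €1.35
Tier 2 (5–40 kWh): 35 × €0.32 = €11.2
Above 40 kWh: 11.87 × €0.34 = €4.0358
Bill = €16.59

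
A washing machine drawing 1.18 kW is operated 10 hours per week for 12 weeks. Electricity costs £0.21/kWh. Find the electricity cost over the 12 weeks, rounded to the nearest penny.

Runtime = 10 h/week × 12 weeks = 120 h
Energy = 1.18 kW × 120 h = 141.6 kWh
Cost = 141.6 kWh × £0.21/kWh = £29.74

£29.74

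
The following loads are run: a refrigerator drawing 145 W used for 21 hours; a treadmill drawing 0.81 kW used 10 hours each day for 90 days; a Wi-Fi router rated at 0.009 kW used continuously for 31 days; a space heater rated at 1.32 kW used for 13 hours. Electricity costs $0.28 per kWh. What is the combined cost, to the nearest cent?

refrigerator: 0.145 kW × 21 h = 3.045 kWh
treadmill: Runtime = 10 h/day × 90 days = 900 h
treadmill: 0.81 kW × 900 h = 729 kWh
Wi-Fi router: Runtime = 24 h × 31 = 744 h
Wi-Fi router: 0.009 kW × 744 h = 6.696 kWh
space heater: 1.32 kW × 13 h = 17.16 kWh
Total energy = 755.901 kWh
Cost = 755.901 × $0.28 = $211.65

$211.65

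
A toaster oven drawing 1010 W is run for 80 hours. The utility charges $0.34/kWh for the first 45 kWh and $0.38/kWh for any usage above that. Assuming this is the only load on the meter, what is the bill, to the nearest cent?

Energy = 1.01 kW × 80 h = 80.8 kWh
Tier 1 (0–45 kWh): 45 × $0.34 = $15.3
Above 45 kWh: 35.8 × $0.38 = $13.604
Bill = $28.90

$28.90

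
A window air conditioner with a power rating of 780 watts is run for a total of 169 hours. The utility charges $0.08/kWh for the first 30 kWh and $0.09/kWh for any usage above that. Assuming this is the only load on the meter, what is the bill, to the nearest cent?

Energy = 0.78 kW × 169 h = 131.82 kWh
Tier 1 (0–30 kWh): 30 × $0.08 = $2.4
Above 30 kWh: 101.82 × $0.09 = $9.1638
Bill = $11.56

$11.56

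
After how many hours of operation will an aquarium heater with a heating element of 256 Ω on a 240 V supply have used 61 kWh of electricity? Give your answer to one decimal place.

Power = V²/R = 240²/256 = 225 W = 0.225 kW
Hours = 61 kWh ÷ 0.225 kW = 271.1 h

271.1 h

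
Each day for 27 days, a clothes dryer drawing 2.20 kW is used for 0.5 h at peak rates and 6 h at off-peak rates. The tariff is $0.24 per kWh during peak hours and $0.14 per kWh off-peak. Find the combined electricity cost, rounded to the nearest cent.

Peak energy = 2.2 kW × 0.5 h × 27 = 29.7 kWh
Off-peak energy = 2.2 kW × 6 h × 27 = 356.4 kWh
Cost = 29.7 × $0.24 + 356.4 × $0.14 = $7.128 + $49.896 = $57.02

$57.02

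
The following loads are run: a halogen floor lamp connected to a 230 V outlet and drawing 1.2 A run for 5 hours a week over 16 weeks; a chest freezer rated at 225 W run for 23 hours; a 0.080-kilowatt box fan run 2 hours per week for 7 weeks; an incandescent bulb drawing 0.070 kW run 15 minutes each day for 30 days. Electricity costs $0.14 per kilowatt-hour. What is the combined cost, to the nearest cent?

$4.05

halogen floor lamp: Power = 1.2 A × 230 V = 276 W = 0.276 kW
halogen floor lamp: Runtime = 5 h/week × 16 weeks = 80 h
halogen floor lamp: 0.276 kW × 80 h = 22.08 kWh
chest freezer: 0.225 kW × 23 h = 5.175 kWh
box fan: Runtime = 2 h/week × 7 weeks = 14 h
box fan: 0.08 kW × 14 h = 1.12 kWh
incandescent bulb: Runtime = 15 min × 30 = 450 min = 7.5 h
incandescent bulb: 0.07 kW × 7.5 h = 0.525 kWh
Total energy = 28.9 kWh
Cost = 28.9 × $0.14 = $4.05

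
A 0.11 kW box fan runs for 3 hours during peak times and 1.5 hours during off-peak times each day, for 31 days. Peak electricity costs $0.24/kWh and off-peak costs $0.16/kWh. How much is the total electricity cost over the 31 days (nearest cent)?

Peak energy = 0.11 kW × 3 h × 31 = 10.23 kWh
Off-peak energy = 0.11 kW × 1.5 h × 31 = 5.115 kWh
Cost = 10.23 × $0.24 + 5.115 × $0.16 = $2.4552 + $0.8184 = $3.27

$3.27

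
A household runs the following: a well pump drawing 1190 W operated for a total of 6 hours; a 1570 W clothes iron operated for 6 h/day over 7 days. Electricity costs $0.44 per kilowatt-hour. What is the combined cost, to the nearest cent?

$32.16

well pump: 1.19 kW × 6 h = 7.14 kWh
clothes iron: Runtime = 6 h/day × 7 days = 42 h
clothes iron: 1.57 kW × 42 h = 65.94 kWh
Total energy = 73.08 kWh
Cost = 73.08 × $0.44 = $32.16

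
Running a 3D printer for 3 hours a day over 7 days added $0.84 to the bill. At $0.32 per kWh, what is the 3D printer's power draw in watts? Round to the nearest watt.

125 W

Energy = $0.84 ÷ $0.32/kWh = 2.625 kWh
Runtime = 3 h/day × 7 days = 21 h
Power = 2.625 kWh ÷ 21 h = 0.125 kW = 125 W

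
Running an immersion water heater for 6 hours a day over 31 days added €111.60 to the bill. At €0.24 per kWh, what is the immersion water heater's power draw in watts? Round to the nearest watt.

Energy = €111.60 ÷ €0.24/kWh = 465 kWh
Runtime = 6 h/day × 31 days = 186 h
Power = 465 kWh ÷ 186 h = 2.5 kW = 2500 W

2500 W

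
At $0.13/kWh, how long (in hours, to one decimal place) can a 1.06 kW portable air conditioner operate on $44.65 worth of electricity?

Energy available = $44.65 ÷ $0.13/kWh = 343.4615 kWh
Hours = 343.4615 kWh ÷ 1.06 kW = 324.0 h

324.0 h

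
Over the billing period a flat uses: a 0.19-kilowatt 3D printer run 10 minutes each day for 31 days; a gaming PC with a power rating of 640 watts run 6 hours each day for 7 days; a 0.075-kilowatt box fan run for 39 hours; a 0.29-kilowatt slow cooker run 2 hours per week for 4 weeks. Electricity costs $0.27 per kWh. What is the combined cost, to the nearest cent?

3D printer: Runtime = 10 min × 31 = 310 min = 5.166666… h
3D printer: 0.19 kW × 5.166666… h = 0.981666… kWh
gaming PC: Runtime = 6 h/day × 7 days = 42 h
gaming PC: 0.64 kW × 42 h = 26.88 kWh
box fan: 0.075 kW × 39 h = 2.925 kWh
slow cooker: Runtime = 2 h/week × 4 weeks = 8 h
slow cooker: 0.29 kW × 8 h = 2.32 kWh
Total energy = 33.106666… kWh
Cost = 33.106666… × $0.27 = $8.94

$8.94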